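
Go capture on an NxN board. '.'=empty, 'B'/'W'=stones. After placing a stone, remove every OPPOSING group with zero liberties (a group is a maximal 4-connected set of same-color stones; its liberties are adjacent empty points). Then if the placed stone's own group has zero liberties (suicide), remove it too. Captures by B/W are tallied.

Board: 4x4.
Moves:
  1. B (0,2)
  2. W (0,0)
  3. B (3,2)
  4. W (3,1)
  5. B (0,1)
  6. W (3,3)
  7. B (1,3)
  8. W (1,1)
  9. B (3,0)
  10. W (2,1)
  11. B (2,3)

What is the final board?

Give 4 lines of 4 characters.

Answer: WBB.
.W.B
.W.B
BWB.

Derivation:
Move 1: B@(0,2) -> caps B=0 W=0
Move 2: W@(0,0) -> caps B=0 W=0
Move 3: B@(3,2) -> caps B=0 W=0
Move 4: W@(3,1) -> caps B=0 W=0
Move 5: B@(0,1) -> caps B=0 W=0
Move 6: W@(3,3) -> caps B=0 W=0
Move 7: B@(1,3) -> caps B=0 W=0
Move 8: W@(1,1) -> caps B=0 W=0
Move 9: B@(3,0) -> caps B=0 W=0
Move 10: W@(2,1) -> caps B=0 W=0
Move 11: B@(2,3) -> caps B=1 W=0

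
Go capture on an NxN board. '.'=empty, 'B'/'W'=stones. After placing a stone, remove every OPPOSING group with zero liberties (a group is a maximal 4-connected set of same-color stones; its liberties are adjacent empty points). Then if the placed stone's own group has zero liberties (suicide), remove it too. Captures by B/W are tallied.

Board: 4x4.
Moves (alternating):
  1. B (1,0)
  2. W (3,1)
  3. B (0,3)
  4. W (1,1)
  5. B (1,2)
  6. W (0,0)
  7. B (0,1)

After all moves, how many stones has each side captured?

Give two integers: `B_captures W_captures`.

Answer: 1 0

Derivation:
Move 1: B@(1,0) -> caps B=0 W=0
Move 2: W@(3,1) -> caps B=0 W=0
Move 3: B@(0,3) -> caps B=0 W=0
Move 4: W@(1,1) -> caps B=0 W=0
Move 5: B@(1,2) -> caps B=0 W=0
Move 6: W@(0,0) -> caps B=0 W=0
Move 7: B@(0,1) -> caps B=1 W=0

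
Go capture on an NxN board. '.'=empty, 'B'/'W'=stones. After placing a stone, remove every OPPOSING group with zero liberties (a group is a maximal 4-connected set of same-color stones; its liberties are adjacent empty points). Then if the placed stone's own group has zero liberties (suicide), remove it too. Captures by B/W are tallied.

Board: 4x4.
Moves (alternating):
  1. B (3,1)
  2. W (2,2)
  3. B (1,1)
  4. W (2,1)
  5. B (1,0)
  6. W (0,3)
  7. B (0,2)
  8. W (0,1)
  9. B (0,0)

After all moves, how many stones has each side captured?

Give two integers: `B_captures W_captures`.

Move 1: B@(3,1) -> caps B=0 W=0
Move 2: W@(2,2) -> caps B=0 W=0
Move 3: B@(1,1) -> caps B=0 W=0
Move 4: W@(2,1) -> caps B=0 W=0
Move 5: B@(1,0) -> caps B=0 W=0
Move 6: W@(0,3) -> caps B=0 W=0
Move 7: B@(0,2) -> caps B=0 W=0
Move 8: W@(0,1) -> caps B=0 W=0
Move 9: B@(0,0) -> caps B=1 W=0

Answer: 1 0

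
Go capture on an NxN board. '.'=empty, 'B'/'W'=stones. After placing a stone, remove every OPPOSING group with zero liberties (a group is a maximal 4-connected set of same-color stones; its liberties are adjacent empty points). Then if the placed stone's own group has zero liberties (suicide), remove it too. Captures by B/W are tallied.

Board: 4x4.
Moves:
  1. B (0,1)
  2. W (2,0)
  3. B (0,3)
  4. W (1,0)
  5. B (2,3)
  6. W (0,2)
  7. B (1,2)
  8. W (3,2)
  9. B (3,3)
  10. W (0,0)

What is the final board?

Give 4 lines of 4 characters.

Move 1: B@(0,1) -> caps B=0 W=0
Move 2: W@(2,0) -> caps B=0 W=0
Move 3: B@(0,3) -> caps B=0 W=0
Move 4: W@(1,0) -> caps B=0 W=0
Move 5: B@(2,3) -> caps B=0 W=0
Move 6: W@(0,2) -> caps B=0 W=0
Move 7: B@(1,2) -> caps B=1 W=0
Move 8: W@(3,2) -> caps B=1 W=0
Move 9: B@(3,3) -> caps B=1 W=0
Move 10: W@(0,0) -> caps B=1 W=0

Answer: WB.B
W.B.
W..B
..WB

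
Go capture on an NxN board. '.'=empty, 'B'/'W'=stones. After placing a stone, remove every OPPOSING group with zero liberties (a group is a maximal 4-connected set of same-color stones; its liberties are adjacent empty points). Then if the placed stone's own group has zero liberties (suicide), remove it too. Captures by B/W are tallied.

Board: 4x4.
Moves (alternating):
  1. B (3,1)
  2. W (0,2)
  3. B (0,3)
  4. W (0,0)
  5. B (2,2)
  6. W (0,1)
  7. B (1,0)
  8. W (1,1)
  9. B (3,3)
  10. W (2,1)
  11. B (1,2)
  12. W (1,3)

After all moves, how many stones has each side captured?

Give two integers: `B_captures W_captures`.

Move 1: B@(3,1) -> caps B=0 W=0
Move 2: W@(0,2) -> caps B=0 W=0
Move 3: B@(0,3) -> caps B=0 W=0
Move 4: W@(0,0) -> caps B=0 W=0
Move 5: B@(2,2) -> caps B=0 W=0
Move 6: W@(0,1) -> caps B=0 W=0
Move 7: B@(1,0) -> caps B=0 W=0
Move 8: W@(1,1) -> caps B=0 W=0
Move 9: B@(3,3) -> caps B=0 W=0
Move 10: W@(2,1) -> caps B=0 W=0
Move 11: B@(1,2) -> caps B=0 W=0
Move 12: W@(1,3) -> caps B=0 W=1

Answer: 0 1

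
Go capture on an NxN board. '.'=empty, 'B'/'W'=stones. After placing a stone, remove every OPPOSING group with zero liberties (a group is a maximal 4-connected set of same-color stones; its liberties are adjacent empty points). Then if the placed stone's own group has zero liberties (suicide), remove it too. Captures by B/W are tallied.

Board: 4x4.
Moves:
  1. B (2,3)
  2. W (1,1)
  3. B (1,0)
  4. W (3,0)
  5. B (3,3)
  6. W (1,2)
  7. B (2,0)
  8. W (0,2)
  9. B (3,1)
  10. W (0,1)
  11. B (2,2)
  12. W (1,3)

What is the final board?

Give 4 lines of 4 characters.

Move 1: B@(2,3) -> caps B=0 W=0
Move 2: W@(1,1) -> caps B=0 W=0
Move 3: B@(1,0) -> caps B=0 W=0
Move 4: W@(3,0) -> caps B=0 W=0
Move 5: B@(3,3) -> caps B=0 W=0
Move 6: W@(1,2) -> caps B=0 W=0
Move 7: B@(2,0) -> caps B=0 W=0
Move 8: W@(0,2) -> caps B=0 W=0
Move 9: B@(3,1) -> caps B=1 W=0
Move 10: W@(0,1) -> caps B=1 W=0
Move 11: B@(2,2) -> caps B=1 W=0
Move 12: W@(1,3) -> caps B=1 W=0

Answer: .WW.
BWWW
B.BB
.B.B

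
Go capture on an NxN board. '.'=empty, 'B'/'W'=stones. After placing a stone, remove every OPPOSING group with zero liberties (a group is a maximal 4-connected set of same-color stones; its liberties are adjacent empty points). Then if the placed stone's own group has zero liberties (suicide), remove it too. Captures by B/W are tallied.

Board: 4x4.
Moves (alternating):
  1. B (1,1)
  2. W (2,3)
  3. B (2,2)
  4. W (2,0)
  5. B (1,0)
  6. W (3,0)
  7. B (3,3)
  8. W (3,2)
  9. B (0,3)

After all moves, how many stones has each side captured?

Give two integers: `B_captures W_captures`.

Answer: 0 1

Derivation:
Move 1: B@(1,1) -> caps B=0 W=0
Move 2: W@(2,3) -> caps B=0 W=0
Move 3: B@(2,2) -> caps B=0 W=0
Move 4: W@(2,0) -> caps B=0 W=0
Move 5: B@(1,0) -> caps B=0 W=0
Move 6: W@(3,0) -> caps B=0 W=0
Move 7: B@(3,3) -> caps B=0 W=0
Move 8: W@(3,2) -> caps B=0 W=1
Move 9: B@(0,3) -> caps B=0 W=1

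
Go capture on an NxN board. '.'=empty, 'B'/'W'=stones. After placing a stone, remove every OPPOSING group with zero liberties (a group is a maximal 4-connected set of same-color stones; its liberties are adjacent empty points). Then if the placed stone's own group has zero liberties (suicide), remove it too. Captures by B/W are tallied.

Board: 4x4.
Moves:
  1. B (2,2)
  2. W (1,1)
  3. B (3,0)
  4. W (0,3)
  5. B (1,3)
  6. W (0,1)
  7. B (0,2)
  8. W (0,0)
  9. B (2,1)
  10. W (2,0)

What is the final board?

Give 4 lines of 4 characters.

Move 1: B@(2,2) -> caps B=0 W=0
Move 2: W@(1,1) -> caps B=0 W=0
Move 3: B@(3,0) -> caps B=0 W=0
Move 4: W@(0,3) -> caps B=0 W=0
Move 5: B@(1,3) -> caps B=0 W=0
Move 6: W@(0,1) -> caps B=0 W=0
Move 7: B@(0,2) -> caps B=1 W=0
Move 8: W@(0,0) -> caps B=1 W=0
Move 9: B@(2,1) -> caps B=1 W=0
Move 10: W@(2,0) -> caps B=1 W=0

Answer: WWB.
.W.B
WBB.
B...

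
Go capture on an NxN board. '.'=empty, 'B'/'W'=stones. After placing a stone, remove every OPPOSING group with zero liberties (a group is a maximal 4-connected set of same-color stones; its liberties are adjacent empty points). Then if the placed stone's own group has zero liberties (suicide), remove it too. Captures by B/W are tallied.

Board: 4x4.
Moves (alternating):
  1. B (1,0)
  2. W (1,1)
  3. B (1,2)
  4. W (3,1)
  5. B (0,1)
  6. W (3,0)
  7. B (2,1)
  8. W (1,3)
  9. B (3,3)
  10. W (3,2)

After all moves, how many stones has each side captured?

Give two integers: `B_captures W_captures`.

Answer: 1 0

Derivation:
Move 1: B@(1,0) -> caps B=0 W=0
Move 2: W@(1,1) -> caps B=0 W=0
Move 3: B@(1,2) -> caps B=0 W=0
Move 4: W@(3,1) -> caps B=0 W=0
Move 5: B@(0,1) -> caps B=0 W=0
Move 6: W@(3,0) -> caps B=0 W=0
Move 7: B@(2,1) -> caps B=1 W=0
Move 8: W@(1,3) -> caps B=1 W=0
Move 9: B@(3,3) -> caps B=1 W=0
Move 10: W@(3,2) -> caps B=1 W=0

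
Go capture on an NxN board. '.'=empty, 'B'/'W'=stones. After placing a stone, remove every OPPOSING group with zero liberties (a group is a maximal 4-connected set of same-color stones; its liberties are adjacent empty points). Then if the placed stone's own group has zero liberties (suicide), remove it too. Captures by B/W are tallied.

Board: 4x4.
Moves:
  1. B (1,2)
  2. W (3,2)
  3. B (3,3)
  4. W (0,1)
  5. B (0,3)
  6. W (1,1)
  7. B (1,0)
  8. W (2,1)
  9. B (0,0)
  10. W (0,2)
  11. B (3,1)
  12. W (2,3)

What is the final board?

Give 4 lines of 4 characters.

Answer: BWWB
BWB.
.W.W
.BW.

Derivation:
Move 1: B@(1,2) -> caps B=0 W=0
Move 2: W@(3,2) -> caps B=0 W=0
Move 3: B@(3,3) -> caps B=0 W=0
Move 4: W@(0,1) -> caps B=0 W=0
Move 5: B@(0,3) -> caps B=0 W=0
Move 6: W@(1,1) -> caps B=0 W=0
Move 7: B@(1,0) -> caps B=0 W=0
Move 8: W@(2,1) -> caps B=0 W=0
Move 9: B@(0,0) -> caps B=0 W=0
Move 10: W@(0,2) -> caps B=0 W=0
Move 11: B@(3,1) -> caps B=0 W=0
Move 12: W@(2,3) -> caps B=0 W=1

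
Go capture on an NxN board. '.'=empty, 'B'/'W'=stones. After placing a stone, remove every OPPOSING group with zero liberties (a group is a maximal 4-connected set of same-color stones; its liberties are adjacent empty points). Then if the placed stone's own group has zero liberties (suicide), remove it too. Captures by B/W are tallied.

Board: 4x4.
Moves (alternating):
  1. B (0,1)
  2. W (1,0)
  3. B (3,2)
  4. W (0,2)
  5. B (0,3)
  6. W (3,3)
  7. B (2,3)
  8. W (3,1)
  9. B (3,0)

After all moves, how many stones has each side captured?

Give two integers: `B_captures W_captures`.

Move 1: B@(0,1) -> caps B=0 W=0
Move 2: W@(1,0) -> caps B=0 W=0
Move 3: B@(3,2) -> caps B=0 W=0
Move 4: W@(0,2) -> caps B=0 W=0
Move 5: B@(0,3) -> caps B=0 W=0
Move 6: W@(3,3) -> caps B=0 W=0
Move 7: B@(2,3) -> caps B=1 W=0
Move 8: W@(3,1) -> caps B=1 W=0
Move 9: B@(3,0) -> caps B=1 W=0

Answer: 1 0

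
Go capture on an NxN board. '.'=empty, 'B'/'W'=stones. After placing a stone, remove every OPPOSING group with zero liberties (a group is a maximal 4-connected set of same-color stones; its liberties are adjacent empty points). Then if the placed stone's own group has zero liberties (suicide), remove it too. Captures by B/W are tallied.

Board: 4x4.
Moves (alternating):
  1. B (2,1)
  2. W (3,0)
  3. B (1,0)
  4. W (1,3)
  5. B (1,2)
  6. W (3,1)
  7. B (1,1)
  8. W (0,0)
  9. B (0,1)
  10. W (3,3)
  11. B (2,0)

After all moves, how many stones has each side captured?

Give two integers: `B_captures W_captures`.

Move 1: B@(2,1) -> caps B=0 W=0
Move 2: W@(3,0) -> caps B=0 W=0
Move 3: B@(1,0) -> caps B=0 W=0
Move 4: W@(1,3) -> caps B=0 W=0
Move 5: B@(1,2) -> caps B=0 W=0
Move 6: W@(3,1) -> caps B=0 W=0
Move 7: B@(1,1) -> caps B=0 W=0
Move 8: W@(0,0) -> caps B=0 W=0
Move 9: B@(0,1) -> caps B=1 W=0
Move 10: W@(3,3) -> caps B=1 W=0
Move 11: B@(2,0) -> caps B=1 W=0

Answer: 1 0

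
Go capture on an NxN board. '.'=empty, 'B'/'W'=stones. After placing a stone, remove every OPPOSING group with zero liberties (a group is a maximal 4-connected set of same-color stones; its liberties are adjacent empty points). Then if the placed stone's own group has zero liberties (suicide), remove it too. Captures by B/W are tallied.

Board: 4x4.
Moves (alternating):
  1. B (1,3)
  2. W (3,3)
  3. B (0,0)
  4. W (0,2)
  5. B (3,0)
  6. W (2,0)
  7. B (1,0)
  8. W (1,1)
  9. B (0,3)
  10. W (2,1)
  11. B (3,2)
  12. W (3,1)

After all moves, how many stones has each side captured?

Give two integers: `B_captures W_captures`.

Move 1: B@(1,3) -> caps B=0 W=0
Move 2: W@(3,3) -> caps B=0 W=0
Move 3: B@(0,0) -> caps B=0 W=0
Move 4: W@(0,2) -> caps B=0 W=0
Move 5: B@(3,0) -> caps B=0 W=0
Move 6: W@(2,0) -> caps B=0 W=0
Move 7: B@(1,0) -> caps B=0 W=0
Move 8: W@(1,1) -> caps B=0 W=0
Move 9: B@(0,3) -> caps B=0 W=0
Move 10: W@(2,1) -> caps B=0 W=0
Move 11: B@(3,2) -> caps B=0 W=0
Move 12: W@(3,1) -> caps B=0 W=1

Answer: 0 1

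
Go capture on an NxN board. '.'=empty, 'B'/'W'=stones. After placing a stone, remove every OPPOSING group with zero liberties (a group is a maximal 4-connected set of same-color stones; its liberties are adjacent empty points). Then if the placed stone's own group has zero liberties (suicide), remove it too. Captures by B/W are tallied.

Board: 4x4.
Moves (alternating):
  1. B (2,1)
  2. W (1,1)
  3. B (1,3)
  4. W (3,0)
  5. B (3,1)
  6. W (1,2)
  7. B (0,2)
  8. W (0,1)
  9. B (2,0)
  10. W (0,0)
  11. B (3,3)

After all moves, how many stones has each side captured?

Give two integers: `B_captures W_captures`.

Move 1: B@(2,1) -> caps B=0 W=0
Move 2: W@(1,1) -> caps B=0 W=0
Move 3: B@(1,3) -> caps B=0 W=0
Move 4: W@(3,0) -> caps B=0 W=0
Move 5: B@(3,1) -> caps B=0 W=0
Move 6: W@(1,2) -> caps B=0 W=0
Move 7: B@(0,2) -> caps B=0 W=0
Move 8: W@(0,1) -> caps B=0 W=0
Move 9: B@(2,0) -> caps B=1 W=0
Move 10: W@(0,0) -> caps B=1 W=0
Move 11: B@(3,3) -> caps B=1 W=0

Answer: 1 0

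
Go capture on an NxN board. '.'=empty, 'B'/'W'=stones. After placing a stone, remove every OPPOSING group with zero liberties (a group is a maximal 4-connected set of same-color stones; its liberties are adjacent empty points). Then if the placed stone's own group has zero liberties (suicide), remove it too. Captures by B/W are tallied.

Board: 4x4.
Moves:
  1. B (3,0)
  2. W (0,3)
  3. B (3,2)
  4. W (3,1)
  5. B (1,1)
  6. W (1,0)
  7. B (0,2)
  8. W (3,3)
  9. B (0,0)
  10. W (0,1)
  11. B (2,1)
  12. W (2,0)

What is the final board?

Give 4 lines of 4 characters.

Answer: .WBW
WB..
WB..
B.BW

Derivation:
Move 1: B@(3,0) -> caps B=0 W=0
Move 2: W@(0,3) -> caps B=0 W=0
Move 3: B@(3,2) -> caps B=0 W=0
Move 4: W@(3,1) -> caps B=0 W=0
Move 5: B@(1,1) -> caps B=0 W=0
Move 6: W@(1,0) -> caps B=0 W=0
Move 7: B@(0,2) -> caps B=0 W=0
Move 8: W@(3,3) -> caps B=0 W=0
Move 9: B@(0,0) -> caps B=0 W=0
Move 10: W@(0,1) -> caps B=0 W=1
Move 11: B@(2,1) -> caps B=1 W=1
Move 12: W@(2,0) -> caps B=1 W=1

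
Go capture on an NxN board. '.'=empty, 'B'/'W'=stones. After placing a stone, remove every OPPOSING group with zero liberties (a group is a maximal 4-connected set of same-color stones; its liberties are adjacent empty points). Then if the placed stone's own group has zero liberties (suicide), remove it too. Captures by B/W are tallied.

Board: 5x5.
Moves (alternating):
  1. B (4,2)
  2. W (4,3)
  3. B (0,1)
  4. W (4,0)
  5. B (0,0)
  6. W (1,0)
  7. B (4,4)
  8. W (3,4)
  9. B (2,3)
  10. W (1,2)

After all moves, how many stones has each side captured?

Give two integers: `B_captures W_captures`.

Answer: 0 1

Derivation:
Move 1: B@(4,2) -> caps B=0 W=0
Move 2: W@(4,3) -> caps B=0 W=0
Move 3: B@(0,1) -> caps B=0 W=0
Move 4: W@(4,0) -> caps B=0 W=0
Move 5: B@(0,0) -> caps B=0 W=0
Move 6: W@(1,0) -> caps B=0 W=0
Move 7: B@(4,4) -> caps B=0 W=0
Move 8: W@(3,4) -> caps B=0 W=1
Move 9: B@(2,3) -> caps B=0 W=1
Move 10: W@(1,2) -> caps B=0 W=1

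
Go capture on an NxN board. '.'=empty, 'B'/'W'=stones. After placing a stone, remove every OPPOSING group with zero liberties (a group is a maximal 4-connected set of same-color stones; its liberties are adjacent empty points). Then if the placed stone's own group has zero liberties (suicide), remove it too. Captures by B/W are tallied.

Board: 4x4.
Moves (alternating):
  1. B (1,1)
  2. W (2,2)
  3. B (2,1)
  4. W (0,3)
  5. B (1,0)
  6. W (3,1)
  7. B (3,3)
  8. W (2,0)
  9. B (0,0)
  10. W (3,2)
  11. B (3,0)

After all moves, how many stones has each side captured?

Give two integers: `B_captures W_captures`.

Answer: 1 0

Derivation:
Move 1: B@(1,1) -> caps B=0 W=0
Move 2: W@(2,2) -> caps B=0 W=0
Move 3: B@(2,1) -> caps B=0 W=0
Move 4: W@(0,3) -> caps B=0 W=0
Move 5: B@(1,0) -> caps B=0 W=0
Move 6: W@(3,1) -> caps B=0 W=0
Move 7: B@(3,3) -> caps B=0 W=0
Move 8: W@(2,0) -> caps B=0 W=0
Move 9: B@(0,0) -> caps B=0 W=0
Move 10: W@(3,2) -> caps B=0 W=0
Move 11: B@(3,0) -> caps B=1 W=0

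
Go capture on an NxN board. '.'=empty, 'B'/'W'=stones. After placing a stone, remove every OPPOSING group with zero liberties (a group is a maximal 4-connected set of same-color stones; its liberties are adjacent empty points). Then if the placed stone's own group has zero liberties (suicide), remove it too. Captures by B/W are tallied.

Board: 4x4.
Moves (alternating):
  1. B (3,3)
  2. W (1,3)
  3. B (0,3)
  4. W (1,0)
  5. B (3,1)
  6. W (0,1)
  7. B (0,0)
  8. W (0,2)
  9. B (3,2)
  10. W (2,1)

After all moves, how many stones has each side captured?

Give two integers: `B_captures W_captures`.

Answer: 0 1

Derivation:
Move 1: B@(3,3) -> caps B=0 W=0
Move 2: W@(1,3) -> caps B=0 W=0
Move 3: B@(0,3) -> caps B=0 W=0
Move 4: W@(1,0) -> caps B=0 W=0
Move 5: B@(3,1) -> caps B=0 W=0
Move 6: W@(0,1) -> caps B=0 W=0
Move 7: B@(0,0) -> caps B=0 W=0
Move 8: W@(0,2) -> caps B=0 W=1
Move 9: B@(3,2) -> caps B=0 W=1
Move 10: W@(2,1) -> caps B=0 W=1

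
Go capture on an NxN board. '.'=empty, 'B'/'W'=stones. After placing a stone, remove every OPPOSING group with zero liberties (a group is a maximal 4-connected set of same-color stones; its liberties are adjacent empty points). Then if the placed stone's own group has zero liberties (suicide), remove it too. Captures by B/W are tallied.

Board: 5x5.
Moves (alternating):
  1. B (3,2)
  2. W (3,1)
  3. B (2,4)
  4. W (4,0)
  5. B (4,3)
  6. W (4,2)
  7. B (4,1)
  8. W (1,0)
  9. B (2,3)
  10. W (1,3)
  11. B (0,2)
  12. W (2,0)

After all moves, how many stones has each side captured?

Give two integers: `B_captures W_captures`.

Answer: 1 0

Derivation:
Move 1: B@(3,2) -> caps B=0 W=0
Move 2: W@(3,1) -> caps B=0 W=0
Move 3: B@(2,4) -> caps B=0 W=0
Move 4: W@(4,0) -> caps B=0 W=0
Move 5: B@(4,3) -> caps B=0 W=0
Move 6: W@(4,2) -> caps B=0 W=0
Move 7: B@(4,1) -> caps B=1 W=0
Move 8: W@(1,0) -> caps B=1 W=0
Move 9: B@(2,3) -> caps B=1 W=0
Move 10: W@(1,3) -> caps B=1 W=0
Move 11: B@(0,2) -> caps B=1 W=0
Move 12: W@(2,0) -> caps B=1 W=0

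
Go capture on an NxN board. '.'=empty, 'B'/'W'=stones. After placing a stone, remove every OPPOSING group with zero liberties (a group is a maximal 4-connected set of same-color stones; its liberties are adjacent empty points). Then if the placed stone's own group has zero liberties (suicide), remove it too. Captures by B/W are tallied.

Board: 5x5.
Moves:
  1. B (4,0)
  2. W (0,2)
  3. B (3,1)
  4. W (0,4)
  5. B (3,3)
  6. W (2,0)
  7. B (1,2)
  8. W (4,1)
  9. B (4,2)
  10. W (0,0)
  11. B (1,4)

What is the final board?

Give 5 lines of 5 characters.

Move 1: B@(4,0) -> caps B=0 W=0
Move 2: W@(0,2) -> caps B=0 W=0
Move 3: B@(3,1) -> caps B=0 W=0
Move 4: W@(0,4) -> caps B=0 W=0
Move 5: B@(3,3) -> caps B=0 W=0
Move 6: W@(2,0) -> caps B=0 W=0
Move 7: B@(1,2) -> caps B=0 W=0
Move 8: W@(4,1) -> caps B=0 W=0
Move 9: B@(4,2) -> caps B=1 W=0
Move 10: W@(0,0) -> caps B=1 W=0
Move 11: B@(1,4) -> caps B=1 W=0

Answer: W.W.W
..B.B
W....
.B.B.
B.B..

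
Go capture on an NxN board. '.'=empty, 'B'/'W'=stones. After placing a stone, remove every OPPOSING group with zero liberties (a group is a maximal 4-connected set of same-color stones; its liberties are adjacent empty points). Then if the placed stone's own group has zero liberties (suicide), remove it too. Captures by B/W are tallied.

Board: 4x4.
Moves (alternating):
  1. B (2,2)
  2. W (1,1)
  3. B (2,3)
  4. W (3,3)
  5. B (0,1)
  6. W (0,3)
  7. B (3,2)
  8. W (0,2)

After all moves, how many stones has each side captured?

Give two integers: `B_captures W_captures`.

Move 1: B@(2,2) -> caps B=0 W=0
Move 2: W@(1,1) -> caps B=0 W=0
Move 3: B@(2,3) -> caps B=0 W=0
Move 4: W@(3,3) -> caps B=0 W=0
Move 5: B@(0,1) -> caps B=0 W=0
Move 6: W@(0,3) -> caps B=0 W=0
Move 7: B@(3,2) -> caps B=1 W=0
Move 8: W@(0,2) -> caps B=1 W=0

Answer: 1 0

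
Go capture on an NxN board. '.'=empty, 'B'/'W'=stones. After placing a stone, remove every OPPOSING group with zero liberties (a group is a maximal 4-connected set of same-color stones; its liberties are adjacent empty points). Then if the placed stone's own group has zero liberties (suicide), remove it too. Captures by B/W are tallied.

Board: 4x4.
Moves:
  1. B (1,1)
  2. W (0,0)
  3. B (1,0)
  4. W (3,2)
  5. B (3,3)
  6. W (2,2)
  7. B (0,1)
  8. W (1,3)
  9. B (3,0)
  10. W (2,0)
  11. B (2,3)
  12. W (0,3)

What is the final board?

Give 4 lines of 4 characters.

Move 1: B@(1,1) -> caps B=0 W=0
Move 2: W@(0,0) -> caps B=0 W=0
Move 3: B@(1,0) -> caps B=0 W=0
Move 4: W@(3,2) -> caps B=0 W=0
Move 5: B@(3,3) -> caps B=0 W=0
Move 6: W@(2,2) -> caps B=0 W=0
Move 7: B@(0,1) -> caps B=1 W=0
Move 8: W@(1,3) -> caps B=1 W=0
Move 9: B@(3,0) -> caps B=1 W=0
Move 10: W@(2,0) -> caps B=1 W=0
Move 11: B@(2,3) -> caps B=1 W=0
Move 12: W@(0,3) -> caps B=1 W=0

Answer: .B.W
BB.W
W.W.
B.W.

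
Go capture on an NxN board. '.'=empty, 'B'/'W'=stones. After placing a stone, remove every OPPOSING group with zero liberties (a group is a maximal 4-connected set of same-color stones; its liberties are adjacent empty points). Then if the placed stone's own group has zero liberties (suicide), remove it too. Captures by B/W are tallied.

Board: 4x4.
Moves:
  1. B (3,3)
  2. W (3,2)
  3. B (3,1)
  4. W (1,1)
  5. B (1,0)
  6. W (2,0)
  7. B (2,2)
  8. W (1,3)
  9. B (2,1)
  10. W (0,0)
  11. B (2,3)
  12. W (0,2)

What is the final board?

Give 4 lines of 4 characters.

Answer: W.W.
.W.W
WBBB
.B.B

Derivation:
Move 1: B@(3,3) -> caps B=0 W=0
Move 2: W@(3,2) -> caps B=0 W=0
Move 3: B@(3,1) -> caps B=0 W=0
Move 4: W@(1,1) -> caps B=0 W=0
Move 5: B@(1,0) -> caps B=0 W=0
Move 6: W@(2,0) -> caps B=0 W=0
Move 7: B@(2,2) -> caps B=1 W=0
Move 8: W@(1,3) -> caps B=1 W=0
Move 9: B@(2,1) -> caps B=1 W=0
Move 10: W@(0,0) -> caps B=1 W=1
Move 11: B@(2,3) -> caps B=1 W=1
Move 12: W@(0,2) -> caps B=1 W=1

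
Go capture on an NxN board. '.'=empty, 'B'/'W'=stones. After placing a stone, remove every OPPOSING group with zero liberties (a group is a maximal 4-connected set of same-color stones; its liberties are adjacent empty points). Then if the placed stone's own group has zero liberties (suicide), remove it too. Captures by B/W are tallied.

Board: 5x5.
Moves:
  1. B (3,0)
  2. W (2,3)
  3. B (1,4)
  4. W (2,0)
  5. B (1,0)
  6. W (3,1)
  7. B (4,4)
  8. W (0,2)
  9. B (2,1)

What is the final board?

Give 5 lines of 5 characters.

Answer: ..W..
B...B
.B.W.
BW...
....B

Derivation:
Move 1: B@(3,0) -> caps B=0 W=0
Move 2: W@(2,3) -> caps B=0 W=0
Move 3: B@(1,4) -> caps B=0 W=0
Move 4: W@(2,0) -> caps B=0 W=0
Move 5: B@(1,0) -> caps B=0 W=0
Move 6: W@(3,1) -> caps B=0 W=0
Move 7: B@(4,4) -> caps B=0 W=0
Move 8: W@(0,2) -> caps B=0 W=0
Move 9: B@(2,1) -> caps B=1 W=0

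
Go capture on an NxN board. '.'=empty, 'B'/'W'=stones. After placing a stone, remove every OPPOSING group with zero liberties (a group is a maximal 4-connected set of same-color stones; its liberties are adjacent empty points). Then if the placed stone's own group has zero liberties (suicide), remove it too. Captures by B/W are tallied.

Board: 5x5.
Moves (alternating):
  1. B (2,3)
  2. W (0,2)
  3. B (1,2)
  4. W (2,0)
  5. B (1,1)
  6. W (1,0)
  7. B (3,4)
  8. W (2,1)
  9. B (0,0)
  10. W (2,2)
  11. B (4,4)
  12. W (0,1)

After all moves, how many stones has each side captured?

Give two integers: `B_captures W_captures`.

Answer: 0 1

Derivation:
Move 1: B@(2,3) -> caps B=0 W=0
Move 2: W@(0,2) -> caps B=0 W=0
Move 3: B@(1,2) -> caps B=0 W=0
Move 4: W@(2,0) -> caps B=0 W=0
Move 5: B@(1,1) -> caps B=0 W=0
Move 6: W@(1,0) -> caps B=0 W=0
Move 7: B@(3,4) -> caps B=0 W=0
Move 8: W@(2,1) -> caps B=0 W=0
Move 9: B@(0,0) -> caps B=0 W=0
Move 10: W@(2,2) -> caps B=0 W=0
Move 11: B@(4,4) -> caps B=0 W=0
Move 12: W@(0,1) -> caps B=0 W=1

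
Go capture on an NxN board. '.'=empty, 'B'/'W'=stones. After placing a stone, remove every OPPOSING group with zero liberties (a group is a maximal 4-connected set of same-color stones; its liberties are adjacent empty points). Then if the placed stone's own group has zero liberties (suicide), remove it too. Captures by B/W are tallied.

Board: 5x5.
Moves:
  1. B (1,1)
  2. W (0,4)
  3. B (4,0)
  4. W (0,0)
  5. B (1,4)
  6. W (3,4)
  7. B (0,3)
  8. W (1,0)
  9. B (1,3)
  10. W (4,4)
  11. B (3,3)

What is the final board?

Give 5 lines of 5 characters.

Move 1: B@(1,1) -> caps B=0 W=0
Move 2: W@(0,4) -> caps B=0 W=0
Move 3: B@(4,0) -> caps B=0 W=0
Move 4: W@(0,0) -> caps B=0 W=0
Move 5: B@(1,4) -> caps B=0 W=0
Move 6: W@(3,4) -> caps B=0 W=0
Move 7: B@(0,3) -> caps B=1 W=0
Move 8: W@(1,0) -> caps B=1 W=0
Move 9: B@(1,3) -> caps B=1 W=0
Move 10: W@(4,4) -> caps B=1 W=0
Move 11: B@(3,3) -> caps B=1 W=0

Answer: W..B.
WB.BB
.....
...BW
B...W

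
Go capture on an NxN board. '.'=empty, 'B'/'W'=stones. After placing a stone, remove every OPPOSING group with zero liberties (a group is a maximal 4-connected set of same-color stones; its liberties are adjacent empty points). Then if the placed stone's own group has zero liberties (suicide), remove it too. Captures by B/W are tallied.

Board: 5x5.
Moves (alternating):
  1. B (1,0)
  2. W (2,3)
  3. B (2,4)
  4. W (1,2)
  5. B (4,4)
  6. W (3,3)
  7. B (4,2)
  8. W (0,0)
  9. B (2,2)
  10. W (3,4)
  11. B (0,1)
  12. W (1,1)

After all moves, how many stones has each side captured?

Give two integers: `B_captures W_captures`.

Answer: 1 0

Derivation:
Move 1: B@(1,0) -> caps B=0 W=0
Move 2: W@(2,3) -> caps B=0 W=0
Move 3: B@(2,4) -> caps B=0 W=0
Move 4: W@(1,2) -> caps B=0 W=0
Move 5: B@(4,4) -> caps B=0 W=0
Move 6: W@(3,3) -> caps B=0 W=0
Move 7: B@(4,2) -> caps B=0 W=0
Move 8: W@(0,0) -> caps B=0 W=0
Move 9: B@(2,2) -> caps B=0 W=0
Move 10: W@(3,4) -> caps B=0 W=0
Move 11: B@(0,1) -> caps B=1 W=0
Move 12: W@(1,1) -> caps B=1 W=0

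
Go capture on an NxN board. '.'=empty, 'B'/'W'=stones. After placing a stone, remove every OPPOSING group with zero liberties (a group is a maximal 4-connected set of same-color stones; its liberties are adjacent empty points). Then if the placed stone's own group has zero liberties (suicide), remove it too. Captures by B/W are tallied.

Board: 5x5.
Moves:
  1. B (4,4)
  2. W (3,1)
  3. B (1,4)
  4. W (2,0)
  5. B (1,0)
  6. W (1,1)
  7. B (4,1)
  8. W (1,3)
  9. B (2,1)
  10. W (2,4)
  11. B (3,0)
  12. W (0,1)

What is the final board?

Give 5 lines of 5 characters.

Answer: .W...
BW.WB
.B..W
BW...
.B..B

Derivation:
Move 1: B@(4,4) -> caps B=0 W=0
Move 2: W@(3,1) -> caps B=0 W=0
Move 3: B@(1,4) -> caps B=0 W=0
Move 4: W@(2,0) -> caps B=0 W=0
Move 5: B@(1,0) -> caps B=0 W=0
Move 6: W@(1,1) -> caps B=0 W=0
Move 7: B@(4,1) -> caps B=0 W=0
Move 8: W@(1,3) -> caps B=0 W=0
Move 9: B@(2,1) -> caps B=0 W=0
Move 10: W@(2,4) -> caps B=0 W=0
Move 11: B@(3,0) -> caps B=1 W=0
Move 12: W@(0,1) -> caps B=1 W=0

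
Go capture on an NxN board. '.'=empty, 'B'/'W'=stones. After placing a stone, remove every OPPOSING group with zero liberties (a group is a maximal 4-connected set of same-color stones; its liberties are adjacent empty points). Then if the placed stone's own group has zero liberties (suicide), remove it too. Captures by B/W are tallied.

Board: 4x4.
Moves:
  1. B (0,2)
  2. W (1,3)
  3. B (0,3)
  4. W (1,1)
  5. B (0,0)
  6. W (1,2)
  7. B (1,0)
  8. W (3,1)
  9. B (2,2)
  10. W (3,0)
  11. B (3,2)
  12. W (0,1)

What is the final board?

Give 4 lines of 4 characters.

Move 1: B@(0,2) -> caps B=0 W=0
Move 2: W@(1,3) -> caps B=0 W=0
Move 3: B@(0,3) -> caps B=0 W=0
Move 4: W@(1,1) -> caps B=0 W=0
Move 5: B@(0,0) -> caps B=0 W=0
Move 6: W@(1,2) -> caps B=0 W=0
Move 7: B@(1,0) -> caps B=0 W=0
Move 8: W@(3,1) -> caps B=0 W=0
Move 9: B@(2,2) -> caps B=0 W=0
Move 10: W@(3,0) -> caps B=0 W=0
Move 11: B@(3,2) -> caps B=0 W=0
Move 12: W@(0,1) -> caps B=0 W=2

Answer: BW..
BWWW
..B.
WWB.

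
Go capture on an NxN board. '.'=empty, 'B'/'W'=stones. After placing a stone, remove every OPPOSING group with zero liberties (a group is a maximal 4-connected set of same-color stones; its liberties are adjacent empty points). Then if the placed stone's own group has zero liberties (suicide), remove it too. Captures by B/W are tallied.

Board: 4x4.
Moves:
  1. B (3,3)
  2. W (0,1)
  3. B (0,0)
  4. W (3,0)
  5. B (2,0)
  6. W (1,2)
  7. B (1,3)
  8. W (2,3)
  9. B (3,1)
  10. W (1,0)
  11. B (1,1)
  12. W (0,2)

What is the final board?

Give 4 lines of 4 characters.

Move 1: B@(3,3) -> caps B=0 W=0
Move 2: W@(0,1) -> caps B=0 W=0
Move 3: B@(0,0) -> caps B=0 W=0
Move 4: W@(3,0) -> caps B=0 W=0
Move 5: B@(2,0) -> caps B=0 W=0
Move 6: W@(1,2) -> caps B=0 W=0
Move 7: B@(1,3) -> caps B=0 W=0
Move 8: W@(2,3) -> caps B=0 W=0
Move 9: B@(3,1) -> caps B=1 W=0
Move 10: W@(1,0) -> caps B=1 W=1
Move 11: B@(1,1) -> caps B=1 W=1
Move 12: W@(0,2) -> caps B=1 W=1

Answer: .WW.
WBWB
B..W
.B.B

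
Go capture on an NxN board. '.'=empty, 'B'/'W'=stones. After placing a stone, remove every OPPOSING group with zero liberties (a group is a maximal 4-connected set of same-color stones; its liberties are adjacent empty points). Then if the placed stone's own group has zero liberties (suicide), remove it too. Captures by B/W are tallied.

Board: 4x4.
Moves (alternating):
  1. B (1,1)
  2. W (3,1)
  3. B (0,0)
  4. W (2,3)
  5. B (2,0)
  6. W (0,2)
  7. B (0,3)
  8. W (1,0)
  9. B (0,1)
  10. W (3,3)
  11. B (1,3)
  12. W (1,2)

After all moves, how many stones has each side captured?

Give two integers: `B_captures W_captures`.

Move 1: B@(1,1) -> caps B=0 W=0
Move 2: W@(3,1) -> caps B=0 W=0
Move 3: B@(0,0) -> caps B=0 W=0
Move 4: W@(2,3) -> caps B=0 W=0
Move 5: B@(2,0) -> caps B=0 W=0
Move 6: W@(0,2) -> caps B=0 W=0
Move 7: B@(0,3) -> caps B=0 W=0
Move 8: W@(1,0) -> caps B=0 W=0
Move 9: B@(0,1) -> caps B=0 W=0
Move 10: W@(3,3) -> caps B=0 W=0
Move 11: B@(1,3) -> caps B=0 W=0
Move 12: W@(1,2) -> caps B=0 W=2

Answer: 0 2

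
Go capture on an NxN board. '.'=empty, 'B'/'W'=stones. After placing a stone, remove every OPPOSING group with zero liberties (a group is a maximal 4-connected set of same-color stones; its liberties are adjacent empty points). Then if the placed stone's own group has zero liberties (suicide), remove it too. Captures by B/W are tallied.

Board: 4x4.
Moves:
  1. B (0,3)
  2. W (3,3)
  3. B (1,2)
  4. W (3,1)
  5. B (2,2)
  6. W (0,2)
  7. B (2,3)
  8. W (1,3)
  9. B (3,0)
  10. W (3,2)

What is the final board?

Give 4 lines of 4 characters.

Answer: ..W.
..BW
..BB
BWWW

Derivation:
Move 1: B@(0,3) -> caps B=0 W=0
Move 2: W@(3,3) -> caps B=0 W=0
Move 3: B@(1,2) -> caps B=0 W=0
Move 4: W@(3,1) -> caps B=0 W=0
Move 5: B@(2,2) -> caps B=0 W=0
Move 6: W@(0,2) -> caps B=0 W=0
Move 7: B@(2,3) -> caps B=0 W=0
Move 8: W@(1,3) -> caps B=0 W=1
Move 9: B@(3,0) -> caps B=0 W=1
Move 10: W@(3,2) -> caps B=0 W=1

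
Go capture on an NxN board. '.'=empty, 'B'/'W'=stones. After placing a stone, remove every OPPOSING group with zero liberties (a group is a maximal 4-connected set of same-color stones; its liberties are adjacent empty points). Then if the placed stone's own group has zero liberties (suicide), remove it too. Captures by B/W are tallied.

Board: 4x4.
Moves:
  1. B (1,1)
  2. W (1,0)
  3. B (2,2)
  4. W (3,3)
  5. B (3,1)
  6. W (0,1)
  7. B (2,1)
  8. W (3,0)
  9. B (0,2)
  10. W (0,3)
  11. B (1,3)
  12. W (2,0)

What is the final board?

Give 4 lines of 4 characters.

Answer: .WB.
WB.B
WBB.
WB.W

Derivation:
Move 1: B@(1,1) -> caps B=0 W=0
Move 2: W@(1,0) -> caps B=0 W=0
Move 3: B@(2,2) -> caps B=0 W=0
Move 4: W@(3,3) -> caps B=0 W=0
Move 5: B@(3,1) -> caps B=0 W=0
Move 6: W@(0,1) -> caps B=0 W=0
Move 7: B@(2,1) -> caps B=0 W=0
Move 8: W@(3,0) -> caps B=0 W=0
Move 9: B@(0,2) -> caps B=0 W=0
Move 10: W@(0,3) -> caps B=0 W=0
Move 11: B@(1,3) -> caps B=1 W=0
Move 12: W@(2,0) -> caps B=1 W=0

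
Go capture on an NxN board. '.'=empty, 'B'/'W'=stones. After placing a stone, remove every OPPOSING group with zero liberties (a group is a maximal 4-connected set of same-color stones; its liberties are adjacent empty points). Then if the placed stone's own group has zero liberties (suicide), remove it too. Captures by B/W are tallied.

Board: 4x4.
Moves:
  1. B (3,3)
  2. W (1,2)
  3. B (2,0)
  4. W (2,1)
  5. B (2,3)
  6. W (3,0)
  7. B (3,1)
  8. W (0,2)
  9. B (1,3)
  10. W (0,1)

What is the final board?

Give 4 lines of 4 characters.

Move 1: B@(3,3) -> caps B=0 W=0
Move 2: W@(1,2) -> caps B=0 W=0
Move 3: B@(2,0) -> caps B=0 W=0
Move 4: W@(2,1) -> caps B=0 W=0
Move 5: B@(2,3) -> caps B=0 W=0
Move 6: W@(3,0) -> caps B=0 W=0
Move 7: B@(3,1) -> caps B=1 W=0
Move 8: W@(0,2) -> caps B=1 W=0
Move 9: B@(1,3) -> caps B=1 W=0
Move 10: W@(0,1) -> caps B=1 W=0

Answer: .WW.
..WB
BW.B
.B.B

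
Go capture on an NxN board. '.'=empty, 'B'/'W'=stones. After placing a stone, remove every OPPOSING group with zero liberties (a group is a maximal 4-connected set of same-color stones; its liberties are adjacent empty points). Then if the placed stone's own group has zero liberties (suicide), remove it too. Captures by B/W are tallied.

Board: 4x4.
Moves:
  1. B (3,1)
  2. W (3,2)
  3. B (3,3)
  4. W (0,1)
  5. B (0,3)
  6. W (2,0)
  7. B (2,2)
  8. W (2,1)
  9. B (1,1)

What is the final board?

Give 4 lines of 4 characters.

Answer: .W.B
.B..
WWB.
.B.B

Derivation:
Move 1: B@(3,1) -> caps B=0 W=0
Move 2: W@(3,2) -> caps B=0 W=0
Move 3: B@(3,3) -> caps B=0 W=0
Move 4: W@(0,1) -> caps B=0 W=0
Move 5: B@(0,3) -> caps B=0 W=0
Move 6: W@(2,0) -> caps B=0 W=0
Move 7: B@(2,2) -> caps B=1 W=0
Move 8: W@(2,1) -> caps B=1 W=0
Move 9: B@(1,1) -> caps B=1 W=0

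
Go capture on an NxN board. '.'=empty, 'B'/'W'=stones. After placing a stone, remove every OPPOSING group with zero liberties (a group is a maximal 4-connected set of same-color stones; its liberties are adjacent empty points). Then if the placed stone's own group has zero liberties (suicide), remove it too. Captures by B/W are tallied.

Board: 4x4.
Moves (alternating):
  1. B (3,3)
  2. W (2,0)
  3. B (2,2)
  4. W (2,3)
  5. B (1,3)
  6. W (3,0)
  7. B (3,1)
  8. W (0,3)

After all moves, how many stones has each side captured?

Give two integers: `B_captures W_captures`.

Answer: 1 0

Derivation:
Move 1: B@(3,3) -> caps B=0 W=0
Move 2: W@(2,0) -> caps B=0 W=0
Move 3: B@(2,2) -> caps B=0 W=0
Move 4: W@(2,3) -> caps B=0 W=0
Move 5: B@(1,3) -> caps B=1 W=0
Move 6: W@(3,0) -> caps B=1 W=0
Move 7: B@(3,1) -> caps B=1 W=0
Move 8: W@(0,3) -> caps B=1 W=0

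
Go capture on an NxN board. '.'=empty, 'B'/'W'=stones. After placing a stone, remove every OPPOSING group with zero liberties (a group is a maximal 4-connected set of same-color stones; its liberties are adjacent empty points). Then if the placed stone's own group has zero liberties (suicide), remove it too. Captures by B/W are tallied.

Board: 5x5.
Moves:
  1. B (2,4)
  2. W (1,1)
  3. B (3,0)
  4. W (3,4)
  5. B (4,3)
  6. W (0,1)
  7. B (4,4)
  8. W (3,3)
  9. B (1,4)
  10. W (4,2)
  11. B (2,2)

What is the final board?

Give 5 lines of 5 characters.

Move 1: B@(2,4) -> caps B=0 W=0
Move 2: W@(1,1) -> caps B=0 W=0
Move 3: B@(3,0) -> caps B=0 W=0
Move 4: W@(3,4) -> caps B=0 W=0
Move 5: B@(4,3) -> caps B=0 W=0
Move 6: W@(0,1) -> caps B=0 W=0
Move 7: B@(4,4) -> caps B=0 W=0
Move 8: W@(3,3) -> caps B=0 W=0
Move 9: B@(1,4) -> caps B=0 W=0
Move 10: W@(4,2) -> caps B=0 W=2
Move 11: B@(2,2) -> caps B=0 W=2

Answer: .W...
.W..B
..B.B
B..WW
..W..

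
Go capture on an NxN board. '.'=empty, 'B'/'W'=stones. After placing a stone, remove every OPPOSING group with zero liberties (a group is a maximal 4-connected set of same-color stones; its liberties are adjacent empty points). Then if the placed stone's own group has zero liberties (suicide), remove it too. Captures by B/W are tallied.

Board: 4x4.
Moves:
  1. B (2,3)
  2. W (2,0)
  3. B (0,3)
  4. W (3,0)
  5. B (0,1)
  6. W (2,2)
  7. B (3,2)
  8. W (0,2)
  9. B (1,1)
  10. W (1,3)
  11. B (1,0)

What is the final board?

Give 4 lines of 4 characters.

Move 1: B@(2,3) -> caps B=0 W=0
Move 2: W@(2,0) -> caps B=0 W=0
Move 3: B@(0,3) -> caps B=0 W=0
Move 4: W@(3,0) -> caps B=0 W=0
Move 5: B@(0,1) -> caps B=0 W=0
Move 6: W@(2,2) -> caps B=0 W=0
Move 7: B@(3,2) -> caps B=0 W=0
Move 8: W@(0,2) -> caps B=0 W=0
Move 9: B@(1,1) -> caps B=0 W=0
Move 10: W@(1,3) -> caps B=0 W=1
Move 11: B@(1,0) -> caps B=0 W=1

Answer: .BW.
BB.W
W.WB
W.B.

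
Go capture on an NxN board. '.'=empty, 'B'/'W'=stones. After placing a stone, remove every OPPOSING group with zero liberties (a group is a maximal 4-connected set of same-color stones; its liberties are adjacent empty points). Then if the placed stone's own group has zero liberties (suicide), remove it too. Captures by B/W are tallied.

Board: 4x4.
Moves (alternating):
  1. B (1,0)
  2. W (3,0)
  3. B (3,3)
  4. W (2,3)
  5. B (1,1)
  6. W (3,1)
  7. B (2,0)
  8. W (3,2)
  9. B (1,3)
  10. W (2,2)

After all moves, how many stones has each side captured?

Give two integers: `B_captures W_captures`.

Move 1: B@(1,0) -> caps B=0 W=0
Move 2: W@(3,0) -> caps B=0 W=0
Move 3: B@(3,3) -> caps B=0 W=0
Move 4: W@(2,3) -> caps B=0 W=0
Move 5: B@(1,1) -> caps B=0 W=0
Move 6: W@(3,1) -> caps B=0 W=0
Move 7: B@(2,0) -> caps B=0 W=0
Move 8: W@(3,2) -> caps B=0 W=1
Move 9: B@(1,3) -> caps B=0 W=1
Move 10: W@(2,2) -> caps B=0 W=1

Answer: 0 1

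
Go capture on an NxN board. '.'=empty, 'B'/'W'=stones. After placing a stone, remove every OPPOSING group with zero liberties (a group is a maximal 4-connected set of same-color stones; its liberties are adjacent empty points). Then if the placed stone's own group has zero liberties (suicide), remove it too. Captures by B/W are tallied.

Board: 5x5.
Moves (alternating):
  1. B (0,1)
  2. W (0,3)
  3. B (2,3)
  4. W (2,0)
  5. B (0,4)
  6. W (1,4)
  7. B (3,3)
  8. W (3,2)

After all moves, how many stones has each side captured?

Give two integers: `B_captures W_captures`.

Answer: 0 1

Derivation:
Move 1: B@(0,1) -> caps B=0 W=0
Move 2: W@(0,3) -> caps B=0 W=0
Move 3: B@(2,3) -> caps B=0 W=0
Move 4: W@(2,0) -> caps B=0 W=0
Move 5: B@(0,4) -> caps B=0 W=0
Move 6: W@(1,4) -> caps B=0 W=1
Move 7: B@(3,3) -> caps B=0 W=1
Move 8: W@(3,2) -> caps B=0 W=1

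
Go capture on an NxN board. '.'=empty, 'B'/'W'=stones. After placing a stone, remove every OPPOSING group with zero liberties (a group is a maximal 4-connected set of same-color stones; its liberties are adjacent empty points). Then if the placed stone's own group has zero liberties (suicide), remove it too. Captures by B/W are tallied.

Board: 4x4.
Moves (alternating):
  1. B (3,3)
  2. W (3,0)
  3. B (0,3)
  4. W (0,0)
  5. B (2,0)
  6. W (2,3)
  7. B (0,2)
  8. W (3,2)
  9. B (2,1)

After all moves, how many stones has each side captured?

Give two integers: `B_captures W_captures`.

Move 1: B@(3,3) -> caps B=0 W=0
Move 2: W@(3,0) -> caps B=0 W=0
Move 3: B@(0,3) -> caps B=0 W=0
Move 4: W@(0,0) -> caps B=0 W=0
Move 5: B@(2,0) -> caps B=0 W=0
Move 6: W@(2,3) -> caps B=0 W=0
Move 7: B@(0,2) -> caps B=0 W=0
Move 8: W@(3,2) -> caps B=0 W=1
Move 9: B@(2,1) -> caps B=0 W=1

Answer: 0 1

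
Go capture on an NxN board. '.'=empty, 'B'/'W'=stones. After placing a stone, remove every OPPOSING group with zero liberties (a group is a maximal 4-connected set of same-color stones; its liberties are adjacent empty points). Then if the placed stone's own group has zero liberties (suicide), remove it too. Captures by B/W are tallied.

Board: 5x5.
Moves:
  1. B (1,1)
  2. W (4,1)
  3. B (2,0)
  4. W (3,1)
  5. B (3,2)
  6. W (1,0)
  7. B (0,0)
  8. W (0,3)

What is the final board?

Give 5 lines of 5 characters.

Move 1: B@(1,1) -> caps B=0 W=0
Move 2: W@(4,1) -> caps B=0 W=0
Move 3: B@(2,0) -> caps B=0 W=0
Move 4: W@(3,1) -> caps B=0 W=0
Move 5: B@(3,2) -> caps B=0 W=0
Move 6: W@(1,0) -> caps B=0 W=0
Move 7: B@(0,0) -> caps B=1 W=0
Move 8: W@(0,3) -> caps B=1 W=0

Answer: B..W.
.B...
B....
.WB..
.W...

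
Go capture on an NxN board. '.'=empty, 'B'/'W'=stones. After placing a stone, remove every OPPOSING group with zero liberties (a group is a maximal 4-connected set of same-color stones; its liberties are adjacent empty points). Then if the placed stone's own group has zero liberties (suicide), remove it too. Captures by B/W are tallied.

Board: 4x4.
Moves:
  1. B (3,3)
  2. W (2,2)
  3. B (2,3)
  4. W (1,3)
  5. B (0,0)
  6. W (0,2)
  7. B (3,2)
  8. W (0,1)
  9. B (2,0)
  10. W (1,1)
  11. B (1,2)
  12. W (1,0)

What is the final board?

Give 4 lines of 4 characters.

Move 1: B@(3,3) -> caps B=0 W=0
Move 2: W@(2,2) -> caps B=0 W=0
Move 3: B@(2,3) -> caps B=0 W=0
Move 4: W@(1,3) -> caps B=0 W=0
Move 5: B@(0,0) -> caps B=0 W=0
Move 6: W@(0,2) -> caps B=0 W=0
Move 7: B@(3,2) -> caps B=0 W=0
Move 8: W@(0,1) -> caps B=0 W=0
Move 9: B@(2,0) -> caps B=0 W=0
Move 10: W@(1,1) -> caps B=0 W=0
Move 11: B@(1,2) -> caps B=0 W=0
Move 12: W@(1,0) -> caps B=0 W=1

Answer: .WW.
WW.W
B.WB
..BB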